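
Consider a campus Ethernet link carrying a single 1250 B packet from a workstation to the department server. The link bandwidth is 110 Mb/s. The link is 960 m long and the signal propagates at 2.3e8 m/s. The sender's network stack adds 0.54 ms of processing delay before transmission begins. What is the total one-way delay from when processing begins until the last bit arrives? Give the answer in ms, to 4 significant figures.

L = 1250 × 8 = 10000 bits.
Transmission delay = L/R = 10000 / 110000000 = 0.0909091 ms.
Propagation delay = d/s = 960 m / 2.3e+08 m/s = 0.00417391 ms.
Plus processing delay 0.54 ms = 0.54 ms.
Total = 0.6351 ms.

0.6351 ms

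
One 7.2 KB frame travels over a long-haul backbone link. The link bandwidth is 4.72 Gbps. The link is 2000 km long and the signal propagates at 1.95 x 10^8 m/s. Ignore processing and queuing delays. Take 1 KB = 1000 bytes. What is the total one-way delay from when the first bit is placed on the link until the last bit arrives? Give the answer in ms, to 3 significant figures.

L = 57600 bits.
Transmission delay = L/R = 57600 / 4720000000 = 0.0122034 ms.
Propagation delay = d/s = 2000000 m / 195000000 m/s = 10.2564 ms.
Total = 10.3 ms.

10.3 ms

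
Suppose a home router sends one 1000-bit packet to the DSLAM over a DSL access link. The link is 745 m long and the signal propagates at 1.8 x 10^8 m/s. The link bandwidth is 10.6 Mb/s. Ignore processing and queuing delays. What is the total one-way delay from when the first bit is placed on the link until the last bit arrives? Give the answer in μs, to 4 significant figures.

98.48 μs

Transmission delay = L/R = 1000 / 10600000 = 94.3396 μs.
Propagation delay = d/s = 745 m / 180000000 m/s = 4.13889 μs.
Total = 98.48 μs.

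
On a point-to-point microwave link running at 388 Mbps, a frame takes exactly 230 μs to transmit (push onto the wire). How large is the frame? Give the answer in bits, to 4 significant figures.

89240 bits

L = R × t_tx = 388000000 b/s × 0.00023 s = 89240 bits.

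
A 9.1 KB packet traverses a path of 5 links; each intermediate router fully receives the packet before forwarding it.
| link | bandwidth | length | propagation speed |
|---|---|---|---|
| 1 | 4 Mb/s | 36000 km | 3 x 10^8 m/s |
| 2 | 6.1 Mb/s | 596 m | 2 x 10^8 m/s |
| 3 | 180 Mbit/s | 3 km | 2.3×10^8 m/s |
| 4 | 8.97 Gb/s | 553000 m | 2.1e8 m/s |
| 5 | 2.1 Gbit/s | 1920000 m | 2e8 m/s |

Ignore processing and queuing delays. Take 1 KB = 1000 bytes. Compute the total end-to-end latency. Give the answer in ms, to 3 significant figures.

163 ms

L = 72800 bits.
Transmission delays (L/R per hop): 18.2, 11.9344, 0.404444, 0.00811594, 0.0346667 ms; sum = 30.5817 ms.
Propagation delays (d/s per hop): 120, 0.00298, 0.0130435, 2.63333, 9.6 ms; sum = 132.249 ms.
End-to-end = 163 ms.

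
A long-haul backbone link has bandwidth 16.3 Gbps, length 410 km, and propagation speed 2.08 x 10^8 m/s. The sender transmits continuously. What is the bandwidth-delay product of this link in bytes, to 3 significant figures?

Propagation delay = 410000 / 208000000 = 0.00197115 s.
BDP = R × t_prop = 16300000000 × 0.00197115 = 32129800 bits.
In bytes: 32129800/8 = 4020000 bytes.

4020000 bytes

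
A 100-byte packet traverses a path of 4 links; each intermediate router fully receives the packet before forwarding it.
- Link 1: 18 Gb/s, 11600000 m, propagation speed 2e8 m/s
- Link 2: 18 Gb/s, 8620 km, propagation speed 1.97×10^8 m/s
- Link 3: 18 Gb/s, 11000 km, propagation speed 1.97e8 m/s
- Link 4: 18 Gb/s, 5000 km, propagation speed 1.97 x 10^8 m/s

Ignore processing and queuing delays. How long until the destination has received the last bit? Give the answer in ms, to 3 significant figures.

183 ms

L = 100 × 8 = 800 bits.
Transmission delay per hop = L/R = 800/18000000000 = 4.44444e-05 ms; 4 hops → 0.000177778 ms.
Propagation delays (d/s per hop): 58, 43.7563, 55.8376, 25.3807 ms; sum = 182.975 ms.
End-to-end = 183 ms.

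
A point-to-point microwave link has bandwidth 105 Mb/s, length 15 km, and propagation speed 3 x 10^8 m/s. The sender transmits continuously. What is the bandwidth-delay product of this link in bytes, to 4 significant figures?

656.3 bytes

Propagation delay = 15000 / 300000000 = 5e-05 s.
BDP = R × t_prop = 105000000 × 5e-05 = 5250 bits.
In bytes: 5250/8 = 656.3 bytes.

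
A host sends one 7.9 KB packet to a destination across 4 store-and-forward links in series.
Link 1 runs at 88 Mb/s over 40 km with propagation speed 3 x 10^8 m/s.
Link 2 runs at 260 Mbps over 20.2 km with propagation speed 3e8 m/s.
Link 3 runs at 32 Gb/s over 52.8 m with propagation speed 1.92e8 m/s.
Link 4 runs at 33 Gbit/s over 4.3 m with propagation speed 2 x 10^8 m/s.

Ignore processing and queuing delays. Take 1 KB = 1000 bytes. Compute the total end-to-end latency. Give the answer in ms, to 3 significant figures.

1.17 ms

L = 63200 bits.
Transmission delays (L/R per hop): 0.718182, 0.243077, 0.001975, 0.00191515 ms; sum = 0.965149 ms.
Propagation delays (d/s per hop): 0.133333, 0.0673333, 0.000275, 2.15e-05 ms; sum = 0.200963 ms.
End-to-end = 1.17 ms.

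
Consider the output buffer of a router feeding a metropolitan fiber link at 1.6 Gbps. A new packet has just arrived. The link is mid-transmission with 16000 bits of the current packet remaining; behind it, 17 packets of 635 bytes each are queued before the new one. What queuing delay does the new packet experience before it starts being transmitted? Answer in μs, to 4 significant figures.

63.98 μs

Each queued packet: L/R = 5080/1600000000 = 3.175 μs.
17 queued → 53.975 μs.
Plus remaining 16000 bits of current packet: 10 μs.
Queuing delay = 63.98 μs.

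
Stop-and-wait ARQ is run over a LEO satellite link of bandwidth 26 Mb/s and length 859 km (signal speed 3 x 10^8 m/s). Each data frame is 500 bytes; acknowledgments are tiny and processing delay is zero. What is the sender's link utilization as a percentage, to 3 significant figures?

2.62 %

t_tx = L/R = 4000/26000000 = 0.000153846 s.
t_prop = 859000/300000000 = 0.00286333 s; RTT = 0.00572667 s.
Cycle = t_tx + RTT = 0.00588051 s.
Utilization = t_tx / cycle = 0.000153846/0.00588051 = 2.62 %.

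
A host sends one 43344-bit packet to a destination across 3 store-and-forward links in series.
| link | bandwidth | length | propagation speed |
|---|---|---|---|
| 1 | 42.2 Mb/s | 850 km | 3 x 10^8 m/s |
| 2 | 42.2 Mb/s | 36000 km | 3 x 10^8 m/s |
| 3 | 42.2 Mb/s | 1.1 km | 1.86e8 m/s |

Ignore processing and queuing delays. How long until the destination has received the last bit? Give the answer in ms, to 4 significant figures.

125.9 ms

Transmission delay per hop = L/R = 43344/42200000 = 1.02711 ms; 3 hops → 3.08133 ms.
Propagation delays (d/s per hop): 2.83333, 120, 0.00591398 ms; sum = 122.839 ms.
End-to-end = 125.9 ms.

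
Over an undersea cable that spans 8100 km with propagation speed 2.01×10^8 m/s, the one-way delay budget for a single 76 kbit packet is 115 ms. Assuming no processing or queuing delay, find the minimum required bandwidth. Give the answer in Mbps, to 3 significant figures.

1.02 Mbps

Propagation delay = 8100000 / 2.01e+08 = 40.2985 ms.
Transmission budget = 115 − 40.2985 = 74.7015 ms.
R ≥ L / t_tx = 76000 bits / 0.0747015 s = 1.02 Mbps.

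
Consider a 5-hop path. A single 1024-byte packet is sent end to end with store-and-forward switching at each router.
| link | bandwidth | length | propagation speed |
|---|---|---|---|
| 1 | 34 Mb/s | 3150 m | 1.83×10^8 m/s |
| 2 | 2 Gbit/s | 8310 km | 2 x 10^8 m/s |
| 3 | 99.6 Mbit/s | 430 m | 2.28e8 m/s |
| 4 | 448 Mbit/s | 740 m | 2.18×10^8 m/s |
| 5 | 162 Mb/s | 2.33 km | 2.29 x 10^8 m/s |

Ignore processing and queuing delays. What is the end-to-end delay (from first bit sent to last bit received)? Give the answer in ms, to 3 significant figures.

42.0 ms

L = 1024 × 8 = 8192 bits.
Transmission delays (L/R per hop): 0.240941, 0.004096, 0.082249, 0.0182857, 0.0505679 ms; sum = 0.39614 ms.
Propagation delays (d/s per hop): 0.0172131, 41.55, 0.00188596, 0.0033945, 0.0101747 ms; sum = 41.5827 ms.
End-to-end = 42.0 ms.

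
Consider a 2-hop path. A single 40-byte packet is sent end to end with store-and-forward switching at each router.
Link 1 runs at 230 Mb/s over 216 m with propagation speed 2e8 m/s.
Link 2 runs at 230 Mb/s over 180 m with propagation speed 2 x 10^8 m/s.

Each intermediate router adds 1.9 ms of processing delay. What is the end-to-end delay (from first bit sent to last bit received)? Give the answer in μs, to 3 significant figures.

1900 μs

L = 40 × 8 = 320 bits.
Transmission delay per hop = L/R = 320/230000000 = 1.3913 μs; 2 hops → 2.78261 μs.
Propagation delays (d/s per hop): 1.08, 0.9 μs; sum = 1.98 μs.
Processing at 1 router(s): 1 × 1.9 ms = 1900 μs.
End-to-end = 1900 μs.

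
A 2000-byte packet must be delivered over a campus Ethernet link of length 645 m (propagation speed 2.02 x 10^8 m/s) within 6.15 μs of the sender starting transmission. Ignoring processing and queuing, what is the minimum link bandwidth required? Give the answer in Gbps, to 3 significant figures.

L = 16000 bits.
Propagation delay = 645 / 202000000 = 3.19307 μs.
Transmission budget = 6.15 − 3.19307 = 2.95693 μs.
R ≥ L / t_tx = 16000 bits / 2.95693e-06 s = 5.41 Gbps.

5.41 Gbps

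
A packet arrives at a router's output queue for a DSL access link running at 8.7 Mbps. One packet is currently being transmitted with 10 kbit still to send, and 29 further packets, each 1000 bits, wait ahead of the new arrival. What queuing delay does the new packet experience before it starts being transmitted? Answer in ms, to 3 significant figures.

Each queued packet: L/R = 1000/8700000 = 0.114943 ms.
29 queued → 3.33333 ms.
Plus remaining 10000 bits of current packet: 1.14943 ms.
Queuing delay = 4.48 ms.

4.48 ms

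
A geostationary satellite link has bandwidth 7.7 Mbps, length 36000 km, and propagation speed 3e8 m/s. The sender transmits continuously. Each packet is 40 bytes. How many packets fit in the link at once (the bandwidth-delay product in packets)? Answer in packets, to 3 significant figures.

Propagation delay = 36000000 / 300000000 = 0.12 s.
BDP = R × t_prop = 7700000 × 0.12 = 924000 bits.
In packets of 320 bits: 2890 packets.

2890 packets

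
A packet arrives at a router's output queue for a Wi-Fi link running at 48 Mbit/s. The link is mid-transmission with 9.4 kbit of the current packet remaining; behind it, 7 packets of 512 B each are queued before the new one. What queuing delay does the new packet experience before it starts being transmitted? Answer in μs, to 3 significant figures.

Each queued packet: L/R = 4096/48000000 = 85.3333 μs.
7 queued → 597.333 μs.
Plus remaining 9400 bits of current packet: 195.833 μs.
Queuing delay = 793 μs.

793 μs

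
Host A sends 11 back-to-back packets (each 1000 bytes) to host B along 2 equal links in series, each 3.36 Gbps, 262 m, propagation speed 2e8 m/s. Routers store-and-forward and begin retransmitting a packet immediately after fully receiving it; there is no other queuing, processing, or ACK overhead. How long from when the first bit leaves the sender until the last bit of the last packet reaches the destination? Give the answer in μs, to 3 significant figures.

31.2 μs

Per-hop transmission t_tx = L/R = 8000/3360000000 = 2.38095 μs.
Per-hop propagation t_prop = 262/200000000 = 1.31 μs.
Pipeline fill: first packet needs 2·t_tx to clear all hops; remaining 10 packets each add one t_tx.
Total = (2+11-1)·t_tx + 2·t_prop = 12·2.38095 + 2·1.31 = 31.2 μs.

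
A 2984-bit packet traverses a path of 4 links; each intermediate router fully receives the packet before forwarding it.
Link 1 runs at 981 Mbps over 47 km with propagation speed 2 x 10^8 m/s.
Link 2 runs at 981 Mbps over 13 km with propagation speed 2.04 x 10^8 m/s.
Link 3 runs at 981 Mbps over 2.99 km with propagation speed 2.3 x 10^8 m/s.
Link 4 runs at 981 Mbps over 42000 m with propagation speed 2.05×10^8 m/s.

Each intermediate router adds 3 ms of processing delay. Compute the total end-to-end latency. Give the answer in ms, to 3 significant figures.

Transmission delay per hop = L/R = 2984/981000000 = 0.00304179 ms; 4 hops → 0.0121672 ms.
Propagation delays (d/s per hop): 0.235, 0.0637255, 0.013, 0.204878 ms; sum = 0.516604 ms.
Processing at 3 router(s): 3 × 3 ms = 9 ms.
End-to-end = 9.53 ms.

9.53 ms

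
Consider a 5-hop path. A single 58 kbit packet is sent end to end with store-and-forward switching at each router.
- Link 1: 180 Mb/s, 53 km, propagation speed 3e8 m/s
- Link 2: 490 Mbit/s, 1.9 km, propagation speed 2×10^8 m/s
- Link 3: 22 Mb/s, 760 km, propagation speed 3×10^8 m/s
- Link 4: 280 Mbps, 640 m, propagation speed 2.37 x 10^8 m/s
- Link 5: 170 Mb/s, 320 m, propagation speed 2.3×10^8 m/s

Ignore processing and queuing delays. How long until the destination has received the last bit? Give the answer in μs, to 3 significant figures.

L = 58000 bits.
Transmission delays (L/R per hop): 322.222, 118.367, 2636.36, 207.143, 341.176 μs; sum = 3625.27 μs.
Propagation delays (d/s per hop): 176.667, 9.5, 2533.33, 2.70042, 1.3913 μs; sum = 2723.59 μs.
End-to-end = 6350 μs.

6350 μs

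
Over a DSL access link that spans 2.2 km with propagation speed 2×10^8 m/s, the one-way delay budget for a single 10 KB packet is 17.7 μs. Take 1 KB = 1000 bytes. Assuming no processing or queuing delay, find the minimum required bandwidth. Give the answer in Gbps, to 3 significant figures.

L = 80000 bits.
Propagation delay = 2200 / 200000000 = 11 μs.
Transmission budget = 17.7 − 11 = 6.7 μs.
R ≥ L / t_tx = 80000 bits / 6.7e-06 s = 11.9 Gbps.

11.9 Gbps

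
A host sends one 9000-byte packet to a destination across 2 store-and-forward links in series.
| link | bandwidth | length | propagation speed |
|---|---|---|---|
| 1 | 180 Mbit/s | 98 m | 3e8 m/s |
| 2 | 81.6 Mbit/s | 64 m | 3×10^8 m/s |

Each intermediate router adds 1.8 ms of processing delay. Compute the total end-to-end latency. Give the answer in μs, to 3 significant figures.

L = 9000 × 8 = 72000 bits.
Transmission delays (L/R per hop): 400, 882.353 μs; sum = 1282.35 μs.
Propagation delays (d/s per hop): 0.326667, 0.213333 μs; sum = 0.54 μs.
Processing at 1 router(s): 1 × 1.8 ms = 1800 μs.
End-to-end = 3080 μs.

3080 μs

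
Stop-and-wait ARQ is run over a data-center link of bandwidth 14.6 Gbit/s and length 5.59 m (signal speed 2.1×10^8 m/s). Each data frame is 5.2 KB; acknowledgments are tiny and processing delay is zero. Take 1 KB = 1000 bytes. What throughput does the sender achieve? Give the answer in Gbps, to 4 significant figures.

t_tx = L/R = 41600/14600000000 = 2.84932e-06 s.
t_prop = 5.59/210000000 = 2.6619e-08 s; RTT = 5.32381e-08 s.
Cycle = t_tx + RTT = 2.90255e-06 s.
Throughput = L / cycle = 41600 / 2.90255e-06 = 14.33 Gbps.

14.33 Gbps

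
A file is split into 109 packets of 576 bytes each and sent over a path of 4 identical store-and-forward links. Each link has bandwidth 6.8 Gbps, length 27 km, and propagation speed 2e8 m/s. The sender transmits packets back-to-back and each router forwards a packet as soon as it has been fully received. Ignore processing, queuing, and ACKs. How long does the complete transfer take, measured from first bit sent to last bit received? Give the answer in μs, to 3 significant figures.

616 μs

Per-hop transmission t_tx = L/R = 4608/6800000000 = 0.677647 μs.
Per-hop propagation t_prop = 27000/200000000 = 135 μs.
Pipeline fill: first packet needs 4·t_tx to clear all hops; remaining 108 packets each add one t_tx.
Total = (4+109-1)·t_tx + 4·t_prop = 112·0.677647 + 4·135 = 616 μs.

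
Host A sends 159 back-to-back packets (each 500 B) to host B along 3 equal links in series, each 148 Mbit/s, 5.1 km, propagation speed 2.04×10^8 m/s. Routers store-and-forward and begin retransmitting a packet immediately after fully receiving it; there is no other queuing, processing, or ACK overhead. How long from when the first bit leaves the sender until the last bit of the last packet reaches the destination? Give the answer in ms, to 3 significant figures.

4.43 ms

Per-hop transmission t_tx = L/R = 4000/148000000 = 0.027027 ms.
Per-hop propagation t_prop = 5100/204000000 = 0.025 ms.
Pipeline fill: first packet needs 3·t_tx to clear all hops; remaining 158 packets each add one t_tx.
Total = (3+159-1)·t_tx + 3·t_prop = 161·0.027027 + 3·0.025 = 4.43 ms.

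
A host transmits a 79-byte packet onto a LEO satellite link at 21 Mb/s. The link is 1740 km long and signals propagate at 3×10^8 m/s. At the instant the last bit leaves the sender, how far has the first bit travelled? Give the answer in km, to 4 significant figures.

9.029 km

t_tx = L/R = 632/21000000 = 3.00952e-05 s.
Distance = s × t_tx = 300000000 × 3.00952e-05 = 9.029 km.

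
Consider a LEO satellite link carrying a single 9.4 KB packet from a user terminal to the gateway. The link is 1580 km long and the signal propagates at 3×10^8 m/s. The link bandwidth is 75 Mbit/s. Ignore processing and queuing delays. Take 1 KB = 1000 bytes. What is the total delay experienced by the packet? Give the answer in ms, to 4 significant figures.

6.269 ms

L = 75200 bits.
Transmission delay = L/R = 75200 / 75000000 = 1.00267 ms.
Propagation delay = d/s = 1580000 m / 300000000 m/s = 5.26667 ms.
Total = 6.269 ms.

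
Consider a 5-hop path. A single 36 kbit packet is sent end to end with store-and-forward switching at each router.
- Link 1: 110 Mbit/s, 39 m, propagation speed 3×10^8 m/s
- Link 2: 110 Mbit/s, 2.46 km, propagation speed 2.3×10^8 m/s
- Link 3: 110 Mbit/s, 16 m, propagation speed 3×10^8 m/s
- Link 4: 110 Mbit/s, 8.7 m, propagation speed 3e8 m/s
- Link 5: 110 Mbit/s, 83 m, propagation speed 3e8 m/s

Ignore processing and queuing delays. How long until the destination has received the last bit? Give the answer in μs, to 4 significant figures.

L = 36000 bits.
Transmission delay per hop = L/R = 36000/110000000 = 327.273 μs; 5 hops → 1636.36 μs.
Propagation delays (d/s per hop): 0.13, 10.6957, 0.0533333, 0.029, 0.276667 μs; sum = 11.1847 μs.
End-to-end = 1648 μs.

1648 μs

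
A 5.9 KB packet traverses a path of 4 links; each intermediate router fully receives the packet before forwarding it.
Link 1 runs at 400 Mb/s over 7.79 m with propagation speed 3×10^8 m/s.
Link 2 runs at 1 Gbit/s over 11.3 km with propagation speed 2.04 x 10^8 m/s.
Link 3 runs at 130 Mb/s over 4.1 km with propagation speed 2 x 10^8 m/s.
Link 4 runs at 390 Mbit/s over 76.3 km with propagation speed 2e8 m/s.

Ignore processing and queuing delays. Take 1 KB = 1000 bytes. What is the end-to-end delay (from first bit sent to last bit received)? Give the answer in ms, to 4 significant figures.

L = 47200 bits.
Transmission delays (L/R per hop): 0.118, 0.0472, 0.363077, 0.121026 ms; sum = 0.649303 ms.
Propagation delays (d/s per hop): 2.59667e-05, 0.0553922, 0.0205, 0.3815 ms; sum = 0.457418 ms.
End-to-end = 1.107 ms.

1.107 ms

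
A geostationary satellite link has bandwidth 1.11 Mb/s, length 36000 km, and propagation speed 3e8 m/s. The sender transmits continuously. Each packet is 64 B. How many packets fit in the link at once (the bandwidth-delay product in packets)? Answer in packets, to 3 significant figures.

Propagation delay = 36000000 / 300000000 = 0.12 s.
BDP = R × t_prop = 1110000 × 0.12 = 133200 bits.
In packets of 512 bits: 260 packets.

260 packets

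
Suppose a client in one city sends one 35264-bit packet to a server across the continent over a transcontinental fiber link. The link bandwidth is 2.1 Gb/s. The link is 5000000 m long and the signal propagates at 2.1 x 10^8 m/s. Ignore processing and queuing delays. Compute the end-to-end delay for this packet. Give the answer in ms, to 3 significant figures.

23.8 ms

Transmission delay = L/R = 35264 / 2100000000 = 0.0167924 ms.
Propagation delay = d/s = 5000000 m / 210000000 m/s = 23.8095 ms.
Total = 23.8 ms.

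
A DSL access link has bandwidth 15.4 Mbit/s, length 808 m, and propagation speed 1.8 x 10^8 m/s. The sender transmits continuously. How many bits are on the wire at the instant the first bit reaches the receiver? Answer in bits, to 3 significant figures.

69.1 bits

Propagation delay = 808 / 180000000 = 4.48889e-06 s.
BDP = R × t_prop = 15400000 × 4.48889e-06 = 69.1289 bits.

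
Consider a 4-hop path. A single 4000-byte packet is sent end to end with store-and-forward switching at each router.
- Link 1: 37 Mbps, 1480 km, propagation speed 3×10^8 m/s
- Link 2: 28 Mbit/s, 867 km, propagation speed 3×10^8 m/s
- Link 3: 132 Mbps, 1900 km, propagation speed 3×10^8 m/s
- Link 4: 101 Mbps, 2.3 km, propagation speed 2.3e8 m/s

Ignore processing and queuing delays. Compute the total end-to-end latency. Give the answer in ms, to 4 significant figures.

16.73 ms

L = 4000 × 8 = 32000 bits.
Transmission delays (L/R per hop): 0.864865, 1.14286, 0.242424, 0.316832 ms; sum = 2.56698 ms.
Propagation delays (d/s per hop): 4.93333, 2.89, 6.33333, 0.01 ms; sum = 14.1667 ms.
End-to-end = 16.73 ms.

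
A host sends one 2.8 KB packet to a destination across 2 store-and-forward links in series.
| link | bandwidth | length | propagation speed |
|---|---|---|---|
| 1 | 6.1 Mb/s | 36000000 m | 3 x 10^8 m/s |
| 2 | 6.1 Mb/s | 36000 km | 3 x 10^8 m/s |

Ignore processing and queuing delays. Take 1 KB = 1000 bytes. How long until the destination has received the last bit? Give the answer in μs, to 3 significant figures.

247000 μs

L = 22400 bits.
Transmission delay per hop = L/R = 22400/6100000 = 3672.13 μs; 2 hops → 7344.26 μs.
Propagation delays (d/s per hop): 120000, 120000 μs; sum = 240000 μs.
End-to-end = 247000 μs.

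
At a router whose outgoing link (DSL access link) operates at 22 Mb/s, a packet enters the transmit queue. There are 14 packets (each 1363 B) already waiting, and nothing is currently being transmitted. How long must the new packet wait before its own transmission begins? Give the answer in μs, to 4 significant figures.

Each queued packet: L/R = 10904/22000000 = 495.636 μs.
14 queued → 6938.91 μs.
Queuing delay = 6939 μs.

6939 μs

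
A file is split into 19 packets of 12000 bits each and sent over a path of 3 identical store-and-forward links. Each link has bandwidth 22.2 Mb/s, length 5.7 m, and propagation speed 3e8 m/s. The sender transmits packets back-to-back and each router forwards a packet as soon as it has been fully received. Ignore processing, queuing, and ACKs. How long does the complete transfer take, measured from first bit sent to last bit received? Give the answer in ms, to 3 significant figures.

Per-hop transmission t_tx = L/R = 12000/22200000 = 0.540541 ms.
Per-hop propagation t_prop = 5.7/300000000 = 1.9e-05 ms.
Pipeline fill: first packet needs 3·t_tx to clear all hops; remaining 18 packets each add one t_tx.
Total = (3+19-1)·t_tx + 3·t_prop = 21·0.540541 + 3·1.9e-05 = 11.4 ms.

11.4 ms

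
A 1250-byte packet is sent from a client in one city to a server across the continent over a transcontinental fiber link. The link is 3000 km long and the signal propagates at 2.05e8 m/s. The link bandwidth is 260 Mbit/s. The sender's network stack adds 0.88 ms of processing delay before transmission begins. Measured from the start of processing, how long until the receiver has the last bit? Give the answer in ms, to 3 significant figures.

15.6 ms

L = 1250 × 8 = 10000 bits.
Transmission delay = L/R = 10000 / 260000000 = 0.0384615 ms.
Propagation delay = d/s = 3000000 m / 2.05e+08 m/s = 14.6341 ms.
Plus processing delay 0.88 ms = 0.88 ms.
Total = 15.6 ms.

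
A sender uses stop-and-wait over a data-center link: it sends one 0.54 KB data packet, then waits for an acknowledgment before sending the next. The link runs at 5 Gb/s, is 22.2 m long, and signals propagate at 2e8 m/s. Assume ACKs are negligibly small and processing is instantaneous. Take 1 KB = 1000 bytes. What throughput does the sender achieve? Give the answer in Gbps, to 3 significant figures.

t_tx = L/R = 4320/5000000000 = 8.64e-07 s.
t_prop = 22.2/200000000 = 1.11e-07 s; RTT = 2.22e-07 s.
Cycle = t_tx + RTT = 1.086e-06 s.
Throughput = L / cycle = 4320 / 1.086e-06 = 3.98 Gbps.

3.98 Gbps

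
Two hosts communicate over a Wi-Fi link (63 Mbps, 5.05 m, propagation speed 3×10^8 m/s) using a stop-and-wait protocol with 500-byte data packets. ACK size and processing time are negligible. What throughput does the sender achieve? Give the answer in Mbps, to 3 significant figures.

63.0 Mbps

t_tx = L/R = 4000/63000000 = 6.34921e-05 s.
t_prop = 5.05/300000000 = 1.68333e-08 s; RTT = 3.36667e-08 s.
Cycle = t_tx + RTT = 6.35257e-05 s.
Throughput = L / cycle = 4000 / 6.35257e-05 = 63.0 Mbps.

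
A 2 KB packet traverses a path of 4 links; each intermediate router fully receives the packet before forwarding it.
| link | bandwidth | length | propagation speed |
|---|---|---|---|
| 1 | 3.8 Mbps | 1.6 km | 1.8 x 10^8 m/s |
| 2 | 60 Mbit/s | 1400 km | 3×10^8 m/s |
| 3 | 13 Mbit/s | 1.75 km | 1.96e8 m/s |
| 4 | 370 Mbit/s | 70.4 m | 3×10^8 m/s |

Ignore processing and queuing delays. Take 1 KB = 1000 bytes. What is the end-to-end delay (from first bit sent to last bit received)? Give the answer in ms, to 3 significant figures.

10.4 ms

L = 16000 bits.
Transmission delays (L/R per hop): 4.21053, 0.266667, 1.23077, 0.0432432 ms; sum = 5.75121 ms.
Propagation delays (d/s per hop): 0.00888889, 4.66667, 0.00892857, 0.000234667 ms; sum = 4.68472 ms.
End-to-end = 10.4 ms.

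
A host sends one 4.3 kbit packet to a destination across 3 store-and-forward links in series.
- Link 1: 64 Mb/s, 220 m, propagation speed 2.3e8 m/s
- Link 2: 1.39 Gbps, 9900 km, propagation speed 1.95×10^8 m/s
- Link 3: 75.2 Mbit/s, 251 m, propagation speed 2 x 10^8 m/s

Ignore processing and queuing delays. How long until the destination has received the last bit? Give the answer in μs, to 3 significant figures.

50900 μs

L = 4300 bits.
Transmission delays (L/R per hop): 67.1875, 3.09353, 57.1809 μs; sum = 127.462 μs.
Propagation delays (d/s per hop): 0.956522, 50769.2, 1.255 μs; sum = 50771.4 μs.
End-to-end = 50900 μs.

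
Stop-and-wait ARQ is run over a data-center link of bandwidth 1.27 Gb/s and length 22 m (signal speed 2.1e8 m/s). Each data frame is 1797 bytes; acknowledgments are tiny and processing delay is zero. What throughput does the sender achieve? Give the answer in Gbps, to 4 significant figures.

t_tx = L/R = 14376/1270000000 = 1.13197e-05 s.
t_prop = 22/210000000 = 1.04762e-07 s; RTT = 2.09524e-07 s.
Cycle = t_tx + RTT = 1.15292e-05 s.
Throughput = L / cycle = 14376 / 1.15292e-05 = 1.247 Gbps.

1.247 Gbps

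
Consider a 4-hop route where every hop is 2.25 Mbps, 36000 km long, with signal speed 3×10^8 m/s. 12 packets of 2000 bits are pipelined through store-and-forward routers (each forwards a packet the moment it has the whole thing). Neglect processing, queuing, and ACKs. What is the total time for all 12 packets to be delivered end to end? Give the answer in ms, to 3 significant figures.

493 ms

Per-hop transmission t_tx = L/R = 2000/2250000 = 0.888889 ms.
Per-hop propagation t_prop = 36000000/300000000 = 120 ms.
Pipeline fill: first packet needs 4·t_tx to clear all hops; remaining 11 packets each add one t_tx.
Total = (4+12-1)·t_tx + 4·t_prop = 15·0.888889 + 4·120 = 493 ms.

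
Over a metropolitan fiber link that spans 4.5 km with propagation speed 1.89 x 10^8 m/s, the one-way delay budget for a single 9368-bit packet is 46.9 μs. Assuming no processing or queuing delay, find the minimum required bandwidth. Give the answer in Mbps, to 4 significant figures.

Propagation delay = 4500 / 189000000 = 23.8095 μs.
Transmission budget = 46.9 − 23.8095 = 23.0905 μs.
R ≥ L / t_tx = 9368 bits / 2.30905e-05 s = 405.7 Mbps.

405.7 Mbps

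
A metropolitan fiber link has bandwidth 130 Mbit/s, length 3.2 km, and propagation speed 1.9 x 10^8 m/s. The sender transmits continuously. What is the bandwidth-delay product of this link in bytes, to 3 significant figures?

Propagation delay = 3200 / 190000000 = 1.68421e-05 s.
BDP = R × t_prop = 130000000 × 1.68421e-05 = 2189.47 bits.
In bytes: 2189.47/8 = 274 bytes.

274 bytes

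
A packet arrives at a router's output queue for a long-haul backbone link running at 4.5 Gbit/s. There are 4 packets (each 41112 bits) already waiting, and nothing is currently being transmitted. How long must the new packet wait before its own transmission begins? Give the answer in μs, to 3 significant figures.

36.5 μs

Each queued packet: L/R = 41112/4500000000 = 9.136 μs.
4 queued → 36.544 μs.
Queuing delay = 36.5 μs.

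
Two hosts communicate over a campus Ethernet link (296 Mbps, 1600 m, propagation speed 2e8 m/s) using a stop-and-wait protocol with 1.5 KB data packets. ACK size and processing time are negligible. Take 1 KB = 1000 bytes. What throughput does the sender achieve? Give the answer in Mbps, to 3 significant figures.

212 Mbps

t_tx = L/R = 12000/296000000 = 4.05405e-05 s.
t_prop = 1600/200000000 = 8e-06 s; RTT = 1.6e-05 s.
Cycle = t_tx + RTT = 5.65405e-05 s.
Throughput = L / cycle = 12000 / 5.65405e-05 = 212 Mbps.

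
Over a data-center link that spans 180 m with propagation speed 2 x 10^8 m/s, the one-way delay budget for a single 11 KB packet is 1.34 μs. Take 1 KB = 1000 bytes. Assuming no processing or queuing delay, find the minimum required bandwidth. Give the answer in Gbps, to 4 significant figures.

200.0 Gbps

L = 88000 bits.
Propagation delay = 180 / 200000000 = 0.9 μs.
Transmission budget = 1.34 − 0.9 = 0.44 μs.
R ≥ L / t_tx = 88000 bits / 4.4e-07 s = 200.0 Gbps.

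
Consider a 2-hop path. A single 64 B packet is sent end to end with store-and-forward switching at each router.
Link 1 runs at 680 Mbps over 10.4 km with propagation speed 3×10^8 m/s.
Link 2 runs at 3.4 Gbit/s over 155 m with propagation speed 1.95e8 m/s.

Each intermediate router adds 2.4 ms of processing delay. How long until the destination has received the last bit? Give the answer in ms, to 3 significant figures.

2.44 ms

L = 64 × 8 = 512 bits.
Transmission delays (L/R per hop): 0.000752941, 0.000150588 ms; sum = 0.000903529 ms.
Propagation delays (d/s per hop): 0.0346667, 0.000794872 ms; sum = 0.0354615 ms.
Processing at 1 router(s): 1 × 2.4 ms = 2.4 ms.
End-to-end = 2.44 ms.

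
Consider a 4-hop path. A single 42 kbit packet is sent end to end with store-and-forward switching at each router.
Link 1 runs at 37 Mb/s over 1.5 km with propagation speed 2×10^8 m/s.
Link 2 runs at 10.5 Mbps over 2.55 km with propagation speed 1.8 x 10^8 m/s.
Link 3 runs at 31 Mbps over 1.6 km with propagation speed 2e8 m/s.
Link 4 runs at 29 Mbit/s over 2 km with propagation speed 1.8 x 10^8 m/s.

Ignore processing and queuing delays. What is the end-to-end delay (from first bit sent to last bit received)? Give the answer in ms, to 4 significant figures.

L = 42000 bits.
Transmission delays (L/R per hop): 1.13514, 4, 1.35484, 1.44828 ms; sum = 7.93825 ms.
Propagation delays (d/s per hop): 0.0075, 0.0141667, 0.008, 0.0111111 ms; sum = 0.0407778 ms.
End-to-end = 7.979 ms.

7.979 ms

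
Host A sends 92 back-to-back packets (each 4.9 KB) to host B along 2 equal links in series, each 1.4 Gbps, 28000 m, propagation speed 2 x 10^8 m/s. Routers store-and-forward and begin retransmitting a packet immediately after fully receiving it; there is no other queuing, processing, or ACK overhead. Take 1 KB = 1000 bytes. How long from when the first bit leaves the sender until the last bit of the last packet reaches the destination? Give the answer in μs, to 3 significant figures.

Per-hop transmission t_tx = L/R = 39200/1400000000 = 28 μs.
Per-hop propagation t_prop = 28000/200000000 = 140 μs.
Pipeline fill: first packet needs 2·t_tx to clear all hops; remaining 91 packets each add one t_tx.
Total = (2+92-1)·t_tx + 2·t_prop = 93·28 + 2·140 = 2880 μs.

2880 μs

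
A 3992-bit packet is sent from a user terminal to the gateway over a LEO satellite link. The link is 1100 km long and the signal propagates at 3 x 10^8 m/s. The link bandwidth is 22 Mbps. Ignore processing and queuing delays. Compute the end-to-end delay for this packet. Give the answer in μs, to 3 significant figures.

Transmission delay = L/R = 3992 / 22000000 = 181.455 μs.
Propagation delay = d/s = 1100000 m / 300000000 m/s = 3666.67 μs.
Total = 3850 μs.

3850 μs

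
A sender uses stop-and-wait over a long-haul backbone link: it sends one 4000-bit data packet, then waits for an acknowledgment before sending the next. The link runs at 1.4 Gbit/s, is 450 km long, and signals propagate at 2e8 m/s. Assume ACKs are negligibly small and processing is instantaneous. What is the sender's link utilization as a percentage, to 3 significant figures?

0.0635 %

t_tx = L/R = 4000/1400000000 = 2.85714e-06 s.
t_prop = 450000/200000000 = 0.00225 s; RTT = 0.0045 s.
Cycle = t_tx + RTT = 0.00450286 s.
Utilization = t_tx / cycle = 2.85714e-06/0.00450286 = 0.0635 %.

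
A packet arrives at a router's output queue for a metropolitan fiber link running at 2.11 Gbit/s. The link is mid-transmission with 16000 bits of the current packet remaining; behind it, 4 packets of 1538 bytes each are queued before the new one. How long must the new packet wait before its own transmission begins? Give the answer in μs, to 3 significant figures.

Each queued packet: L/R = 12304/2.11e+09 = 5.83128 μs.
4 queued → 23.3251 μs.
Plus remaining 16000 bits of current packet: 7.58294 μs.
Queuing delay = 30.9 μs.

30.9 μs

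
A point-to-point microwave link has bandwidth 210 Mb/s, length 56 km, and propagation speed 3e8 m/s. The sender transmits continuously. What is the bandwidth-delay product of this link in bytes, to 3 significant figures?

Propagation delay = 56000 / 300000000 = 0.000186667 s.
BDP = R × t_prop = 210000000 × 0.000186667 = 39200 bits.
In bytes: 39200/8 = 4900 bytes.

4900 bytes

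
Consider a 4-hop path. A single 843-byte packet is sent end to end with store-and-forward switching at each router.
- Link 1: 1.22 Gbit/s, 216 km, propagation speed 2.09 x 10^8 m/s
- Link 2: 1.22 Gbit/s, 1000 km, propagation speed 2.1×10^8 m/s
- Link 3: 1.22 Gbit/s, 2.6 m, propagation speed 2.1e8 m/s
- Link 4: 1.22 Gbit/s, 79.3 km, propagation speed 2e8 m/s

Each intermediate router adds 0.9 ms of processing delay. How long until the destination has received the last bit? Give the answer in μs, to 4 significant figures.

L = 843 × 8 = 6744 bits.
Transmission delay per hop = L/R = 6744/1220000000 = 5.52787 μs; 4 hops → 22.1115 μs.
Propagation delays (d/s per hop): 1033.49, 4761.9, 0.012381, 396.5 μs; sum = 6191.91 μs.
Processing at 3 router(s): 3 × 0.9 ms = 2700 μs.
End-to-end = 8914 μs.

8914 μs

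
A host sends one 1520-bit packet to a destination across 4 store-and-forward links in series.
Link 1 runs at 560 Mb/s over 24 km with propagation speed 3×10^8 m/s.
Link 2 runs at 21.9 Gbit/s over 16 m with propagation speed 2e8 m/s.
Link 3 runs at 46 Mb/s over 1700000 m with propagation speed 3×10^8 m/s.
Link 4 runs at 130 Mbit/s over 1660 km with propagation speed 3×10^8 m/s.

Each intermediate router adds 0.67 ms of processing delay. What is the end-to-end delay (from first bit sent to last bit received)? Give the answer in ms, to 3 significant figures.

13.3 ms

Transmission delays (L/R per hop): 0.00271429, 6.94064e-05, 0.0330435, 0.0116923 ms; sum = 0.0475195 ms.
Propagation delays (d/s per hop): 0.08, 8e-05, 5.66667, 5.53333 ms; sum = 11.2801 ms.
Processing at 3 router(s): 3 × 0.67 ms = 2.01 ms.
End-to-end = 13.3 ms.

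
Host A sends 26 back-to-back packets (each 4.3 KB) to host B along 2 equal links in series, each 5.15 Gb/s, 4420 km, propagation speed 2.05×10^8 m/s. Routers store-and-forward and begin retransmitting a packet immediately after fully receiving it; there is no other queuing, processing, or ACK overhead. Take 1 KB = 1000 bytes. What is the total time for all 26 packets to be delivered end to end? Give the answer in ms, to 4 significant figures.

43.30 ms

Per-hop transmission t_tx = L/R = 34400/5150000000 = 0.00667961 ms.
Per-hop propagation t_prop = 4420000/2.05e+08 = 21.561 ms.
Pipeline fill: first packet needs 2·t_tx to clear all hops; remaining 25 packets each add one t_tx.
Total = (2+26-1)·t_tx + 2·t_prop = 27·0.00667961 + 2·21.561 = 43.30 ms.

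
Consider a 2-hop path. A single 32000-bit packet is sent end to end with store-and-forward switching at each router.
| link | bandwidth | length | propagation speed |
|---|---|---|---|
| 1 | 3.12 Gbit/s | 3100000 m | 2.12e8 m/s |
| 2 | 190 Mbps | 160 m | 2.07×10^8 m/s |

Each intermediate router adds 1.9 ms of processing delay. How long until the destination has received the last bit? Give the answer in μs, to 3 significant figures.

16700 μs

Transmission delays (L/R per hop): 10.2564, 168.421 μs; sum = 178.677 μs.
Propagation delays (d/s per hop): 14622.6, 0.772947 μs; sum = 14623.4 μs.
Processing at 1 router(s): 1 × 1.9 ms = 1900 μs.
End-to-end = 16700 μs.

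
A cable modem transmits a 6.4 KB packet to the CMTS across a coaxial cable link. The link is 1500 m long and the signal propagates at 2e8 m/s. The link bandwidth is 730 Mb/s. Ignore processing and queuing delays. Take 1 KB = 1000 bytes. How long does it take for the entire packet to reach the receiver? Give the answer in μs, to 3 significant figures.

L = 51200 bits.
Transmission delay = L/R = 51200 / 730000000 = 70.137 μs.
Propagation delay = d/s = 1500 m / 200000000 m/s = 7.5 μs.
Total = 77.6 μs.

77.6 μs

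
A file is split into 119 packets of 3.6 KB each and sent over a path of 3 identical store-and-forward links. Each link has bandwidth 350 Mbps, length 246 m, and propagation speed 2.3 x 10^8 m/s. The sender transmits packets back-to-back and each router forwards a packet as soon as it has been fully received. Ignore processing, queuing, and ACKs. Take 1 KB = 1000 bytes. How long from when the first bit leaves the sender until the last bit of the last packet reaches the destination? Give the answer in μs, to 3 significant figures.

Per-hop transmission t_tx = L/R = 28800/350000000 = 82.2857 μs.
Per-hop propagation t_prop = 246/2.3e+08 = 1.06957 μs.
Pipeline fill: first packet needs 3·t_tx to clear all hops; remaining 118 packets each add one t_tx.
Total = (3+119-1)·t_tx + 3·t_prop = 121·82.2857 + 3·1.06957 = 9960 μs.

9960 μs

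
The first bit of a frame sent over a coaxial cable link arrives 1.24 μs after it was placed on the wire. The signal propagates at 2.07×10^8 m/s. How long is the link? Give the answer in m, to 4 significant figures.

d = s × t_prop = 2.07e+08 × 1.24e-06 = 256.7 m.

256.7 m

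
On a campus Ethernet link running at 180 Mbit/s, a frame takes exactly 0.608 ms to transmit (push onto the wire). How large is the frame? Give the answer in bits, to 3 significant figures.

109000 bits

L = R × t_tx = 180000000 b/s × 0.000608 s = 109440 bits.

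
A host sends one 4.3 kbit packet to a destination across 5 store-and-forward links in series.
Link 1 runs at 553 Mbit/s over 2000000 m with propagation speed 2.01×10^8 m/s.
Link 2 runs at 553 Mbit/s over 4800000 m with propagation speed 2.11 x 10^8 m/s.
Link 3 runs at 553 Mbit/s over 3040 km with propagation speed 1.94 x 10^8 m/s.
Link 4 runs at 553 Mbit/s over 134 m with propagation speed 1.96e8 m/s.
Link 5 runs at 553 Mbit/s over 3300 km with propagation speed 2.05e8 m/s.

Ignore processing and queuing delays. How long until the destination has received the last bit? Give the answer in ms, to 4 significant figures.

64.51 ms

L = 4300 bits.
Transmission delay per hop = L/R = 4300/553000000 = 0.00777577 ms; 5 hops → 0.0388788 ms.
Propagation delays (d/s per hop): 9.95025, 22.7488, 15.6701, 0.000683673, 16.0976 ms; sum = 64.4674 ms.
End-to-end = 64.51 ms.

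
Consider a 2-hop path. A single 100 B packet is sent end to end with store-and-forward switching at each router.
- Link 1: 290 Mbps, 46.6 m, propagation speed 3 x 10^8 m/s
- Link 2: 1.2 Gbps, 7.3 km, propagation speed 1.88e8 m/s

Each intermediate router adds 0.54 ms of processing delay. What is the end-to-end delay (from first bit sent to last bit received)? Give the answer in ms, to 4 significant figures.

0.5824 ms

L = 100 × 8 = 800 bits.
Transmission delays (L/R per hop): 0.00275862, 0.000666667 ms; sum = 0.00342529 ms.
Propagation delays (d/s per hop): 0.000155333, 0.0388298 ms; sum = 0.0389851 ms.
Processing at 1 router(s): 1 × 0.54 ms = 0.54 ms.
End-to-end = 0.5824 ms.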